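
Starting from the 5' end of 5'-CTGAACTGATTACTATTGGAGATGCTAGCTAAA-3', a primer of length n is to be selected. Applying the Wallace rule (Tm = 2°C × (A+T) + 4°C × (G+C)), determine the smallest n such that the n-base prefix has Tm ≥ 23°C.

n = 8

First 7 bases: CTGAACT → Tm = 20°C (< 23°C)
First 8 bases: CTGAACTG → Tm = 24°C (≥ 23°C)
Each additional base adds 2°C (A/T) or 4°C (G/C), so Tm is non-decreasing in n; n = 8 is the first length to reach 23°C.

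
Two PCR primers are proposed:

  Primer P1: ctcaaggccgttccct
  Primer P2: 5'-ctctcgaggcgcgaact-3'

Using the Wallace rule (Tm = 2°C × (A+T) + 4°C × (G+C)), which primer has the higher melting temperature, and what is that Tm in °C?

Primer P2, 56°C

Primer P1: A+T=6, G+C=10 → Tm = 2(6)+4(10) = 52°C
Primer P2: A+T=6, G+C=11 → Tm = 2(6)+4(11) = 56°C
52°C vs 56°C → primer P2 is higher.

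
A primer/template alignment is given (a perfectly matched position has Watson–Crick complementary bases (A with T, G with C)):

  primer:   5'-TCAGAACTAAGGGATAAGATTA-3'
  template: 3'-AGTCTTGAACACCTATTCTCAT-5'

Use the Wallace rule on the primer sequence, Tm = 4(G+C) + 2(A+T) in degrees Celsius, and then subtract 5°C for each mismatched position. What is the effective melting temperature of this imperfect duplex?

38°C

Primer base counts: A=10, T=5, G=5, C=2 → A+T=15, G+C=7
Perfect-match Tm = 2(15) + 4(7) = 30 + 28 = 58°C
Mismatches (positions where the bases are not complementary): 4 (at positions 9, 10, 11, 20)
Effective Tm = 58 − 4×5 = 58 − 20 = 38°C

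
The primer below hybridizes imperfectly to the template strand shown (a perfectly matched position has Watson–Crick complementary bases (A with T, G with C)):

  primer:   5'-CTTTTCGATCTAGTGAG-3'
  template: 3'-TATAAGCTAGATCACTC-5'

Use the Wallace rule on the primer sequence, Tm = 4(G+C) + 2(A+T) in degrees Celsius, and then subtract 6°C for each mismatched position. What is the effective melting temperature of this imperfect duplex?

Primer base counts: A=3, T=7, G=4, C=3 → A+T=10, G+C=7
Perfect-match Tm = 2(10) + 4(7) = 20 + 28 = 48°C
Mismatches (positions where the bases are not complementary): 2 (at positions 1, 3)
Effective Tm = 48 − 2×6 = 48 − 12 = 36°C

36°C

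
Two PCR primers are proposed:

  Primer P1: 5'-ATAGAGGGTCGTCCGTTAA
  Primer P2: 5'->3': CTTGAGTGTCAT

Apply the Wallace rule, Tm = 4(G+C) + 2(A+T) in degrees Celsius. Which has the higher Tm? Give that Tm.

Primer P1: A+T=10, G+C=9 → Tm = 2(10)+4(9) = 56°C
Primer P2: A+T=7, G+C=5 → Tm = 2(7)+4(5) = 34°C
56°C vs 34°C → primer P1 is higher.

Primer P1, 56°C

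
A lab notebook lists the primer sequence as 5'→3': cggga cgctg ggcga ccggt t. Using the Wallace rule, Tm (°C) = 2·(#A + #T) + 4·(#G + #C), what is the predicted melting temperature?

Scanning the sequence gives C=6, T=3, G=10, A=2.
AT pairs contribute 5, GC pairs contribute 16.
Tm = 2(5) + 4(16) = 10 + 64 = 74°C

74°C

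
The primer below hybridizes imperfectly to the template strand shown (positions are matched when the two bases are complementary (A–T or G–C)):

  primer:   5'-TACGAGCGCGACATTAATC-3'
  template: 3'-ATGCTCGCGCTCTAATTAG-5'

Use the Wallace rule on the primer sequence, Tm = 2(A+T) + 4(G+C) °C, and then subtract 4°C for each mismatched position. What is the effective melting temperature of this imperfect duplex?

Primer base counts: A=6, T=4, G=4, C=5 → A+T=10, G+C=9
Perfect-match Tm = 2(10) + 4(9) = 20 + 36 = 56°C
Mismatches (positions where the bases are not complementary): 1 (at position 12)
Effective Tm = 56 − 1×4 = 56 − 4 = 52°C

52°C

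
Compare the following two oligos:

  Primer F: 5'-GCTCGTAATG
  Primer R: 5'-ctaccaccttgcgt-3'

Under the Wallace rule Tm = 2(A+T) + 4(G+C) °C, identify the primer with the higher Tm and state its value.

Primer F: A+T=5, G+C=5 → Tm = 2(5)+4(5) = 30°C
Primer R: A+T=6, G+C=8 → Tm = 2(6)+4(8) = 44°C
30°C vs 44°C → primer R is higher.

Primer R, 44°C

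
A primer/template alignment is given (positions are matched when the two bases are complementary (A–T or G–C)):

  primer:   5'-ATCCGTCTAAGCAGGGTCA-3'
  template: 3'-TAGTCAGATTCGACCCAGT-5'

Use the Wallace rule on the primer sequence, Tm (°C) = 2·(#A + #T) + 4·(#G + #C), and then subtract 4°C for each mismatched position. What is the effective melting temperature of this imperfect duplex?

Primer base counts: A=5, T=4, G=5, C=5 → A+T=9, G+C=10
Perfect-match Tm = 2(9) + 4(10) = 18 + 40 = 58°C
Mismatches (positions where the bases are not complementary): 2 (at positions 4, 13)
Effective Tm = 58 − 2×4 = 58 − 8 = 50°C

50°C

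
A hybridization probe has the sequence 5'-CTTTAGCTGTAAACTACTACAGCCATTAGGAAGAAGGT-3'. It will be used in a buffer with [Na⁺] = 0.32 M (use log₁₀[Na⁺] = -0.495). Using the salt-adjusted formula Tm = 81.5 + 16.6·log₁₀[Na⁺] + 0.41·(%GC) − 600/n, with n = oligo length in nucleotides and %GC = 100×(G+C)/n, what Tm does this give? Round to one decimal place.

Length n = 38. Scanning the sequence gives C=7, G=8, T=10, A=13.
G+C = 15, so %GC = 15/38 × 100 = 39.474%
Salt term: 16.6 × (-0.495) = -8.217
GC term: 0.41 × 39.474 = 16.184; length term: −600/38 = −15.789
Tm = 81.5 + (-8.217) + 16.184 − 15.789 = 73.678 → 73.7°C

73.7°C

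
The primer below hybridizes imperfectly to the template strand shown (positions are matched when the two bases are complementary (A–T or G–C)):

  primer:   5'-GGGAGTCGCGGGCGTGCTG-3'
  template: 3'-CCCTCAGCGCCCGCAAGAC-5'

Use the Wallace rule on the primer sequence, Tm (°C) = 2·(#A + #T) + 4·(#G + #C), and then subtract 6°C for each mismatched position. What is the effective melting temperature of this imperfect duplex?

Primer base counts: A=1, T=3, G=11, C=4 → A+T=4, G+C=15
Perfect-match Tm = 2(4) + 4(15) = 8 + 60 = 68°C
Mismatches (positions where the bases are not complementary): 1 (at position 16)
Effective Tm = 68 − 1×6 = 68 − 6 = 62°C

62°C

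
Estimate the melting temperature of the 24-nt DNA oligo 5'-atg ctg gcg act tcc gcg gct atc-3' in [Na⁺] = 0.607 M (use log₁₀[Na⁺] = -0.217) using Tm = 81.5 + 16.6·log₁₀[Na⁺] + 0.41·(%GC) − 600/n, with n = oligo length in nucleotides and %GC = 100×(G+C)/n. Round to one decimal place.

Length n = 24. Scanning the sequence gives A=3, G=7, C=8, T=6.
G+C = 15, so %GC = 15/24 × 100 = 62.5%
Salt term: 16.6 × (-0.217) = -3.602
GC term: 0.41 × 62.5 = 25.625; length term: −600/24 = −25
Tm = 81.5 + (-3.602) + 25.625 − 25 = 78.523 → 78.5°C

78.5°C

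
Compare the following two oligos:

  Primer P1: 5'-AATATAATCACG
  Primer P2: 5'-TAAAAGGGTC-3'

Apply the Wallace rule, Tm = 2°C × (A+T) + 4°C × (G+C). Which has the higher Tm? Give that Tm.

Primer P1: A+T=9, G+C=3 → Tm = 2(9)+4(3) = 30°C
Primer P2: A+T=6, G+C=4 → Tm = 2(6)+4(4) = 28°C
30°C vs 28°C → primer P1 is higher.

Primer P1, 30°C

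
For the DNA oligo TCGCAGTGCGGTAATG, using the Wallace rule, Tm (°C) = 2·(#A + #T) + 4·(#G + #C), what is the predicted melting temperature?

Base counts: G=6, C=3, A=3, T=4
A+T = 7, G+C = 9
Tm = 2×7 + 4×9 = 50°C

50°C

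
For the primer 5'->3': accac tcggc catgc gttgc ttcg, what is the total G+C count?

15

Counting bases: T=6, C=9, A=3, G=6
Total G or C: 6 + 9 = 15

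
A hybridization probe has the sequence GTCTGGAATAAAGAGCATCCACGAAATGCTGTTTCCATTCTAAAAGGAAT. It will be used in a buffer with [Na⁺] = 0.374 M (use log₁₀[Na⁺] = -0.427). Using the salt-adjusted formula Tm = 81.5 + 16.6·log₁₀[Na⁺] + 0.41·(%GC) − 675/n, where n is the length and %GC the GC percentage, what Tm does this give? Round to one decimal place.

Length n = 50. Scanning the sequence gives A=18, C=9, G=10, T=13.
G+C = 19, so %GC = 19/50 × 100 = 38%
Salt term: 16.6 × (-0.427) = -7.088
GC term: 0.41 × 38 = 15.58; length term: −675/50 = −13.5
Tm = 81.5 + (-7.088) + 15.58 − 13.5 = 76.492 → 76.5°C

76.5°C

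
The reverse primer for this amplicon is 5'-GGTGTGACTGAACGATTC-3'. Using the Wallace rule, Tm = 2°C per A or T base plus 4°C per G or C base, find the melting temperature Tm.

54°C

A=4, C=3, T=5, G=6
So N_AT = 9 and N_GC = 9.
Tm = 2(9) + 4(9) = 18 + 36 = 54°C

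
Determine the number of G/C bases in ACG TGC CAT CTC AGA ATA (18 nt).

8

Scanning the sequence gives A=6, T=4, G=3, C=5.
G+C = 3 + 5 = 8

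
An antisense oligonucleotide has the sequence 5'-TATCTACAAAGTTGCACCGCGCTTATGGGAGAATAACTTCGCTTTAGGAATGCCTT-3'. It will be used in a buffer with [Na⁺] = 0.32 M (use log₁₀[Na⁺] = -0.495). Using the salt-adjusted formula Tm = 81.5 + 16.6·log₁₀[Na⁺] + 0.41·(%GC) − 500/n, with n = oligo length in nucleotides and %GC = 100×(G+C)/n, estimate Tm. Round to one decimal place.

Length n = 56. Scanning the sequence gives A=15, G=12, T=17, C=12.
G+C = 24, so %GC = 24/56 × 100 = 42.857%
Salt term: 16.6 × (-0.495) = -8.217
GC term: 0.41 × 42.857 = 17.571; length term: −500/56 = −8.929
Tm = 81.5 + (-8.217) + 17.571 − 8.929 = 81.925 → 81.9°C

81.9°C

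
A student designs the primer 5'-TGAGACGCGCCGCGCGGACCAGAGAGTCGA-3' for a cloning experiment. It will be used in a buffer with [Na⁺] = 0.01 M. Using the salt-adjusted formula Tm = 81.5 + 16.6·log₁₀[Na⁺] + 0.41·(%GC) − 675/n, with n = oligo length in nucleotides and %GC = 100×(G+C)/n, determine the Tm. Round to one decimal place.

Length n = 30. Base counts: T=2, A=7, G=12, C=9
G+C = 21, so %GC = 21/30 × 100 = 70%
Salt term: 16.6 × (-2) = -33.2
GC term: 0.41 × 70 = 28.7; length term: −675/30 = −22.5
Tm = 81.5 + (-33.2) + 28.7 − 22.5 = 54.5 → 54.5°C

54.5°C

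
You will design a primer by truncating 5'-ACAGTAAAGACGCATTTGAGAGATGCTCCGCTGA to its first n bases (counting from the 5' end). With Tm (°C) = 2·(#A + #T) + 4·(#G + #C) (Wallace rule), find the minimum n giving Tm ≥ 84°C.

First 28 bases: ACAGTAAAGACGCATTTGAGAGATGCTC → Tm = 80°C (< 84°C)
First 29 bases: ACAGTAAAGACGCATTTGAGAGATGCTCC → Tm = 84°C (≥ 84°C)
Each additional base adds 2°C (A/T) or 4°C (G/C), so Tm is non-decreasing in n; n = 29 is the first length to reach 84°C.

n = 29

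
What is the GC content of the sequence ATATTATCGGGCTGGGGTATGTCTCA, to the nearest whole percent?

Base counts: T=9, G=8, C=4, A=5
G+C = 8 + 4 = 12 out of 26 bases
%GC = 12/26 × 100 = 46.15% ≈ 46%

46%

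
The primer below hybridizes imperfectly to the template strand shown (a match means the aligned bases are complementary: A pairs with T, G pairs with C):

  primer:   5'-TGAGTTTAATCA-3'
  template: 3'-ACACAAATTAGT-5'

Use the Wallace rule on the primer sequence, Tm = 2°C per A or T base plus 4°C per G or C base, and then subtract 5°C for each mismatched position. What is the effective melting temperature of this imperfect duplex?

25°C

Primer base counts: A=4, T=5, G=2, C=1 → A+T=9, G+C=3
Perfect-match Tm = 2(9) + 4(3) = 18 + 12 = 30°C
Mismatches (positions where the bases are not complementary): 1 (at position 3)
Effective Tm = 30 − 1×5 = 30 − 5 = 25°C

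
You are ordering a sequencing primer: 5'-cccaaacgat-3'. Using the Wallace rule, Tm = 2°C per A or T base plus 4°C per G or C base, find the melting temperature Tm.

30°C

G=1, A=4, T=1, C=4
A+T = 5, G+C = 5
Tm = 2×5 + 4×5 = 30°C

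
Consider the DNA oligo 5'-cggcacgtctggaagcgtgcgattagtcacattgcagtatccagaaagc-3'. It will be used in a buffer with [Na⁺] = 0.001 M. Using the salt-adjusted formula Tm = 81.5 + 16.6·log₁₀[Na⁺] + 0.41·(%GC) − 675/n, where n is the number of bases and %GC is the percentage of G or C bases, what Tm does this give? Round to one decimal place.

39.7°C

Length n = 49. Scanning the sequence gives T=10, A=13, G=14, C=12.
G+C = 26, so %GC = 26/49 × 100 = 53.061%
Salt term: 16.6 × (-3) = -49.8
GC term: 0.41 × 53.061 = 21.755; length term: −675/49 = −13.776
Tm = 81.5 + (-49.8) + 21.755 − 13.776 = 39.679 → 39.7°C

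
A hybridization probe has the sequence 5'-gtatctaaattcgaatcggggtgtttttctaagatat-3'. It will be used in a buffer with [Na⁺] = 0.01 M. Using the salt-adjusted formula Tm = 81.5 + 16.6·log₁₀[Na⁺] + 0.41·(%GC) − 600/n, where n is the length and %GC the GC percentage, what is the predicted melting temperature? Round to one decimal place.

Length n = 37. Scanning the sequence gives A=10, G=8, T=15, C=4.
G+C = 12, so %GC = 12/37 × 100 = 32.432%
Salt term: 16.6 × (-2) = -33.2
GC term: 0.41 × 32.432 = 13.297; length term: −600/37 = −16.216
Tm = 81.5 + (-33.2) + 13.297 − 16.216 = 45.381 → 45.4°C

45.4°C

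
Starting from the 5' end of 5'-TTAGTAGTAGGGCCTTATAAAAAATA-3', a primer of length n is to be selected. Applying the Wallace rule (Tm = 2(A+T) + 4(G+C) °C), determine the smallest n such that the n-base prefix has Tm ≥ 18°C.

n = 7

First 6 bases: TTAGTA → Tm = 14°C (< 18°C)
First 7 bases: TTAGTAG → Tm = 18°C (≥ 18°C)
Each additional base adds 2°C (A/T) or 4°C (G/C), so Tm is non-decreasing in n; n = 7 is the first length to reach 18°C.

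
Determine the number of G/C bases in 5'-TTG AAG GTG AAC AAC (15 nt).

Base counts: T=3, A=6, G=4, C=2
G+C = 4 + 2 = 6

6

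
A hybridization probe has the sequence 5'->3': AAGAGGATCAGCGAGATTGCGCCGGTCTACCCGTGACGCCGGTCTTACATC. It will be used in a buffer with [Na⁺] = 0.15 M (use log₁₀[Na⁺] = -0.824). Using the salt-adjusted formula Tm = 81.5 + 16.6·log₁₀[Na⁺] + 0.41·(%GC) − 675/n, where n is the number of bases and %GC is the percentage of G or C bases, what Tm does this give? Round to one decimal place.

78.7°C

Length n = 51. Scanning the sequence gives C=15, A=11, T=10, G=15.
G+C = 30, so %GC = 30/51 × 100 = 58.824%
Salt term: 16.6 × (-0.824) = -13.678
GC term: 0.41 × 58.824 = 24.118; length term: −675/51 = −13.235
Tm = 81.5 + (-13.678) + 24.118 − 13.235 = 78.705 → 78.7°C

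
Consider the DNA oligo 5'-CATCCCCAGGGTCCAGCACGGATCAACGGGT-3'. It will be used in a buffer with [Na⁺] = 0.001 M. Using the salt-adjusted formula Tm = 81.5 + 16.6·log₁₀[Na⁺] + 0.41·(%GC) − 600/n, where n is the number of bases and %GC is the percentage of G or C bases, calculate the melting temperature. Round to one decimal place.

38.8°C

Length n = 31. T=4, A=7, C=11, G=9
G+C = 20, so %GC = 20/31 × 100 = 64.516%
Salt term: 16.6 × (-3) = -49.8
GC term: 0.41 × 64.516 = 26.452; length term: −600/31 = −19.355
Tm = 81.5 + (-49.8) + 26.452 − 19.355 = 38.797 → 38.8°C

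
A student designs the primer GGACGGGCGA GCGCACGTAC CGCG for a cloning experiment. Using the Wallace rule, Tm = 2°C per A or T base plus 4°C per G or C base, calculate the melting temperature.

Base counts: G=11, A=4, T=1, C=8
A+T = 5, G+C = 19
Tm = 4·19 + 2·5 = 76 + 10 = 86°C

86°C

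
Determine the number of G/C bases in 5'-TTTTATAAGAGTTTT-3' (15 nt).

2

Counting bases: C=0, T=9, A=4, G=2
Total G or C: 2 + 0 = 2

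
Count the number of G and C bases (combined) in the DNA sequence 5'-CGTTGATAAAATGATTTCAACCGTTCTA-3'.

9

Scanning the sequence gives T=10, A=9, G=4, C=5.
Total G or C: 4 + 5 = 9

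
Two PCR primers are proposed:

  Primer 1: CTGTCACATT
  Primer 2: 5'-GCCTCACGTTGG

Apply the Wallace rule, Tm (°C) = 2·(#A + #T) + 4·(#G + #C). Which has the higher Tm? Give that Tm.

Primer 1: A+T=6, G+C=4 → Tm = 2(6)+4(4) = 28°C
Primer 2: A+T=4, G+C=8 → Tm = 2(4)+4(8) = 40°C
28°C vs 40°C → primer 2 is higher.

Primer 2, 40°C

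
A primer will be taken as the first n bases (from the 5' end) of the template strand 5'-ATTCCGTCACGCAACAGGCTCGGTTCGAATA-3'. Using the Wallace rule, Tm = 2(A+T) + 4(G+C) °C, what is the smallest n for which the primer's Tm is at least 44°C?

n = 15

First 14 bases: ATTCCGTCACGCAA → Tm = 42°C (< 44°C)
First 15 bases: ATTCCGTCACGCAAC → Tm = 46°C (≥ 44°C)
Each additional base adds 2°C (A/T) or 4°C (G/C), so Tm is non-decreasing in n; n = 15 is the first length to reach 44°C.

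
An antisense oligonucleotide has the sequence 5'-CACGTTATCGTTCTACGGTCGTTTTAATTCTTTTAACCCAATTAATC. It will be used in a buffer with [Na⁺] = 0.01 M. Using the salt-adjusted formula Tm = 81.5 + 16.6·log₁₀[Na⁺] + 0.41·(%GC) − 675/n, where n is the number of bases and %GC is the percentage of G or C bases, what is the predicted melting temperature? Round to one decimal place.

Length n = 47. Counting bases: T=20, A=11, C=11, G=5
G+C = 16, so %GC = 16/47 × 100 = 34.043%
Salt term: 16.6 × (-2) = -33.2
GC term: 0.41 × 34.043 = 13.958; length term: −675/47 = −14.362
Tm = 81.5 + (-33.2) + 13.958 − 14.362 = 47.896 → 47.9°C

47.9°C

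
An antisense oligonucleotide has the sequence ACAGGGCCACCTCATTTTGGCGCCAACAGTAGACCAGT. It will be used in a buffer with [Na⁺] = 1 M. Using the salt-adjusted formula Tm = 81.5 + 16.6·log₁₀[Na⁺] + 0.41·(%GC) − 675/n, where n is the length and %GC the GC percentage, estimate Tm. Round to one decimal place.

86.4°C

Length n = 38. Scanning the sequence gives A=10, T=7, G=9, C=12.
G+C = 21, so %GC = 21/38 × 100 = 55.263%
Salt term: 16.6 × (0) = 0
GC term: 0.41 × 55.263 = 22.658; length term: −675/38 = −17.763
Tm = 81.5 + (0) + 22.658 − 17.763 = 86.395 → 86.4°C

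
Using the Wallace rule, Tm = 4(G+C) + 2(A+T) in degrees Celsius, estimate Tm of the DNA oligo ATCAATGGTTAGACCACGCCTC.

A=6, G=4, C=7, T=5
So N_AT = 11 and N_GC = 11.
Tm = 2×11 + 4×11 = 66°C

66°C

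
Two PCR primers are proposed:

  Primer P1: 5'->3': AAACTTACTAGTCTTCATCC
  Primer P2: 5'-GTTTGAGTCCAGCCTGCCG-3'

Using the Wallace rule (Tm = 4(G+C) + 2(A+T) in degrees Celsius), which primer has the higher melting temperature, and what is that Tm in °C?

Primer P1: A+T=13, G+C=7 → Tm = 2(13)+4(7) = 54°C
Primer P2: A+T=7, G+C=12 → Tm = 2(7)+4(12) = 62°C
54°C vs 62°C → primer P2 is higher.

Primer P2, 62°C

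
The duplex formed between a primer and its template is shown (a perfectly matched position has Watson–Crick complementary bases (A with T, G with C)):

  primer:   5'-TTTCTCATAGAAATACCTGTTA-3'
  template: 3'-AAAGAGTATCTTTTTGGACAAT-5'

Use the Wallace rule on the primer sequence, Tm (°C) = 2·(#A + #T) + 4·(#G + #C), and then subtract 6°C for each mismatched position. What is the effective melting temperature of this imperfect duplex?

Primer base counts: A=7, T=9, G=2, C=4 → A+T=16, G+C=6
Perfect-match Tm = 2(16) + 4(6) = 32 + 24 = 56°C
Mismatches (positions where the bases are not complementary): 1 (at position 14)
Effective Tm = 56 − 1×6 = 56 − 6 = 50°C

50°C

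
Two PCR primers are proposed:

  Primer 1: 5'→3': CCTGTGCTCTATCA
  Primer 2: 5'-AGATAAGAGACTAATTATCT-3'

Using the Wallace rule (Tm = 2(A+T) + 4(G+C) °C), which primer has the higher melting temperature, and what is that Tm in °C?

Primer 2, 50°C

Primer 1: A+T=7, G+C=7 → Tm = 2(7)+4(7) = 42°C
Primer 2: A+T=15, G+C=5 → Tm = 2(15)+4(5) = 50°C
42°C vs 50°C → primer 2 is higher.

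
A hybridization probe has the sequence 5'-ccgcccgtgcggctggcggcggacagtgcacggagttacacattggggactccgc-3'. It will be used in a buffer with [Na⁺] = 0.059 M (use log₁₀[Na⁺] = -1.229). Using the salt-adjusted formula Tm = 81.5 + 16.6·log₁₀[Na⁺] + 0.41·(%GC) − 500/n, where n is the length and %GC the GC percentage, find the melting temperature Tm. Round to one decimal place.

81.1°C

Length n = 55. Base counts: G=21, A=8, T=8, C=18
G+C = 39, so %GC = 39/55 × 100 = 70.909%
Salt term: 16.6 × (-1.229) = -20.401
GC term: 0.41 × 70.909 = 29.073; length term: −500/55 = −9.091
Tm = 81.5 + (-20.401) + 29.073 − 9.091 = 81.081 → 81.1°C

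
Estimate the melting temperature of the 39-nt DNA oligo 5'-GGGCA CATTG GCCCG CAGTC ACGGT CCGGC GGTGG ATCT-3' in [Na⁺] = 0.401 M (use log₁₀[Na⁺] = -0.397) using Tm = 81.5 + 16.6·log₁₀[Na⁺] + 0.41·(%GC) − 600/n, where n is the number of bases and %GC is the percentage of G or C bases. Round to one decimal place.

87.9°C

Length n = 39. Scanning the sequence gives G=15, C=12, A=5, T=7.
G+C = 27, so %GC = 27/39 × 100 = 69.231%
Salt term: 16.6 × (-0.397) = -6.59
GC term: 0.41 × 69.231 = 28.385; length term: −600/39 = −15.385
Tm = 81.5 + (-6.59) + 28.385 − 15.385 = 87.91 → 87.9°C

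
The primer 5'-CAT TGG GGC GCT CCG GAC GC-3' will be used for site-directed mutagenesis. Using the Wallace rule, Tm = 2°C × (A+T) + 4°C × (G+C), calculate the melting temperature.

70°C

Scanning the sequence gives T=3, G=8, A=2, C=7.
So N_AT = 5 and N_GC = 15.
Tm = 2×5 + 4×15 = 70°C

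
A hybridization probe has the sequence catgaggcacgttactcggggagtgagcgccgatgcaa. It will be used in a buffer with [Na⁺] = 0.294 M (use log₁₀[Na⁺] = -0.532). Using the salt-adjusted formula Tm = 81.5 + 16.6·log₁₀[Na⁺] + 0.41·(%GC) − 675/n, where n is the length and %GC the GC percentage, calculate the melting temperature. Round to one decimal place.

79.7°C

Length n = 38. A=9, T=6, C=9, G=14
G+C = 23, so %GC = 23/38 × 100 = 60.526%
Salt term: 16.6 × (-0.532) = -8.831
GC term: 0.41 × 60.526 = 24.816; length term: −675/38 = −17.763
Tm = 81.5 + (-8.831) + 24.816 − 17.763 = 79.722 → 79.7°C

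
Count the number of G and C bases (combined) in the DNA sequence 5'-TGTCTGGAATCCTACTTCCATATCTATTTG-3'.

Counting bases: T=13, A=6, G=4, C=7
G+C = 4 + 7 = 11

11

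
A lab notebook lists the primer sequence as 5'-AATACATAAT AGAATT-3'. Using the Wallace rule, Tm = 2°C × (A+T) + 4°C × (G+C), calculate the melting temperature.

36°C

Counting bases: A=9, T=5, G=1, C=1
A+T = 14, G+C = 2
Tm = 4·2 + 2·14 = 8 + 28 = 36°C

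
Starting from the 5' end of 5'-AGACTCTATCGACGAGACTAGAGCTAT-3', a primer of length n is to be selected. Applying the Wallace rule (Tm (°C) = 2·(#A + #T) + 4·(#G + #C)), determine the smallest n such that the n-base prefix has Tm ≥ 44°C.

First 14 bases: AGACTCTATCGACG → Tm = 42°C (< 44°C)
First 15 bases: AGACTCTATCGACGA → Tm = 44°C (≥ 44°C)
Since every base adds ≥2°C, Tm only increases with n, so the threshold is first crossed at n = 15.

n = 15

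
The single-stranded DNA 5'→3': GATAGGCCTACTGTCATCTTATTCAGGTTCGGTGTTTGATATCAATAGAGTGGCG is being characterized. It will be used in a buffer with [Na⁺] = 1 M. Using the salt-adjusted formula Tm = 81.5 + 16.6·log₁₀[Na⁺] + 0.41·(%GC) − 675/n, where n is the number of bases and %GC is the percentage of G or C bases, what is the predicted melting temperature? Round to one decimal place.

87.1°C

Length n = 55. Counting bases: T=19, C=9, A=12, G=15
G+C = 24, so %GC = 24/55 × 100 = 43.636%
Salt term: 16.6 × (0) = 0
GC term: 0.41 × 43.636 = 17.891; length term: −675/55 = −12.273
Tm = 81.5 + (0) + 17.891 − 12.273 = 87.118 → 87.1°C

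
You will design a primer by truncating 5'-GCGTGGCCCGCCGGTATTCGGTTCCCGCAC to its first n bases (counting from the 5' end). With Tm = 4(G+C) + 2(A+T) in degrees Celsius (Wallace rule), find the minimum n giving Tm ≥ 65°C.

First 18 bases: GCGTGGCCCGCCGGTATT → Tm = 62°C (< 65°C)
First 19 bases: GCGTGGCCCGCCGGTATTC → Tm = 66°C (≥ 65°C)
Each additional base adds 2°C (A/T) or 4°C (G/C), so Tm is non-decreasing in n; n = 19 is the first length to reach 65°C.

n = 19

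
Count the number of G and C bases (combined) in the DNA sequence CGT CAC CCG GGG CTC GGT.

14

Counting bases: G=7, T=3, C=7, A=1
G+C = 7 + 7 = 14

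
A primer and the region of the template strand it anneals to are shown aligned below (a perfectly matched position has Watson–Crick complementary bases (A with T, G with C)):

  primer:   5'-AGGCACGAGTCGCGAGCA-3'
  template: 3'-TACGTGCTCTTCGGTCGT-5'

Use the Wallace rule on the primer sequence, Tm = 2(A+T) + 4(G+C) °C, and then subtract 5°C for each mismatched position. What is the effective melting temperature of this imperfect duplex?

40°C

Primer base counts: A=5, T=1, G=7, C=5 → A+T=6, G+C=12
Perfect-match Tm = 2(6) + 4(12) = 12 + 48 = 60°C
Mismatches (positions where the bases are not complementary): 4 (at positions 2, 10, 11, 14)
Effective Tm = 60 − 4×5 = 60 − 20 = 40°C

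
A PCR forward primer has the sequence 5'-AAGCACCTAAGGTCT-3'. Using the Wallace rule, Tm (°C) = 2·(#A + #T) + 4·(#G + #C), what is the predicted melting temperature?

44°C

Scanning the sequence gives A=5, G=3, C=4, T=3.
AT pairs contribute 8, GC pairs contribute 7.
Tm = 2×8 + 4×7 = 44°C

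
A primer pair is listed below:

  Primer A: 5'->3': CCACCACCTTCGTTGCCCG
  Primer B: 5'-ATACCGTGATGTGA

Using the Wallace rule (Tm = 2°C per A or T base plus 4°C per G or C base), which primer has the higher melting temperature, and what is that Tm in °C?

Primer A: A+T=6, G+C=13 → Tm = 2(6)+4(13) = 64°C
Primer B: A+T=8, G+C=6 → Tm = 2(8)+4(6) = 40°C
64°C vs 40°C → primer A is higher.

Primer A, 64°C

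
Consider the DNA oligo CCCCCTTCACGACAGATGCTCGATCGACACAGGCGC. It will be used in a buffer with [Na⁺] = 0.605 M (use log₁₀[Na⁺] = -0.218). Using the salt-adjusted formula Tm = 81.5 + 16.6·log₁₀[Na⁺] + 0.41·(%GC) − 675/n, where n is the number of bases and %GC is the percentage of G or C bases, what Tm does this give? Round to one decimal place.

85.3°C

Length n = 36. G=8, T=5, A=8, C=15
G+C = 23, so %GC = 23/36 × 100 = 63.889%
Salt term: 16.6 × (-0.218) = -3.619
GC term: 0.41 × 63.889 = 26.194; length term: −675/36 = −18.75
Tm = 81.5 + (-3.619) + 26.194 − 18.75 = 85.325 → 85.3°C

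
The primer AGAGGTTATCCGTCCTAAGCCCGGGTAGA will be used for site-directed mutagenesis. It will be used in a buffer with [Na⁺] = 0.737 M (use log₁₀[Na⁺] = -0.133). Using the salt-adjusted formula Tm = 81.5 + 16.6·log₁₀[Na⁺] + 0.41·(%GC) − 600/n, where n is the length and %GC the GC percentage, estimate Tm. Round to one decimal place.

81.2°C

Length n = 29. Scanning the sequence gives G=9, C=7, T=6, A=7.
G+C = 16, so %GC = 16/29 × 100 = 55.172%
Salt term: 16.6 × (-0.133) = -2.208
GC term: 0.41 × 55.172 = 22.621; length term: −600/29 = −20.69
Tm = 81.5 + (-2.208) + 22.621 − 20.69 = 81.223 → 81.2°C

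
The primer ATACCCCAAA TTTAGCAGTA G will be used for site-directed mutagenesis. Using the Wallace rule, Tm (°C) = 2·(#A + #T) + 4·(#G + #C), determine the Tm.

58°C

C=5, A=8, T=5, G=3
A+T = 13, G+C = 8
Tm = 2×13 + 4×8 = 58°C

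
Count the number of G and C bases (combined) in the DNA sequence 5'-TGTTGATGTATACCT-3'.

5

G=3, T=7, C=2, A=3
Total G or C: 3 + 2 = 5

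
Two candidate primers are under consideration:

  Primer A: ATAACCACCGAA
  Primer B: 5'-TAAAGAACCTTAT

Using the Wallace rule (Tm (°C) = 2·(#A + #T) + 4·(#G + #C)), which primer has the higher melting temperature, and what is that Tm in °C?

Primer A, 34°C

Primer A: A+T=7, G+C=5 → Tm = 2(7)+4(5) = 34°C
Primer B: A+T=10, G+C=3 → Tm = 2(10)+4(3) = 32°C
34°C vs 32°C → primer A is higher.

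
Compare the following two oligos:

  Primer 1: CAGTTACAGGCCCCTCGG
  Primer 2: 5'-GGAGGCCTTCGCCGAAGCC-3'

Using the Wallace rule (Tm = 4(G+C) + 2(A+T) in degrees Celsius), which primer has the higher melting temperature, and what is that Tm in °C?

Primer 2, 66°C

Primer 1: A+T=6, G+C=12 → Tm = 2(6)+4(12) = 60°C
Primer 2: A+T=5, G+C=14 → Tm = 2(5)+4(14) = 66°C
60°C vs 66°C → primer 2 is higher.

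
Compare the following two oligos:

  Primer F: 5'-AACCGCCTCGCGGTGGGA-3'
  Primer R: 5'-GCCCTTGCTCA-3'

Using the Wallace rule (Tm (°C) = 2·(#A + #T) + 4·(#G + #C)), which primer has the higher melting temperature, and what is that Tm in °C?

Primer F: A+T=5, G+C=13 → Tm = 2(5)+4(13) = 62°C
Primer R: A+T=4, G+C=7 → Tm = 2(4)+4(7) = 36°C
62°C vs 36°C → primer F is higher.

Primer F, 62°C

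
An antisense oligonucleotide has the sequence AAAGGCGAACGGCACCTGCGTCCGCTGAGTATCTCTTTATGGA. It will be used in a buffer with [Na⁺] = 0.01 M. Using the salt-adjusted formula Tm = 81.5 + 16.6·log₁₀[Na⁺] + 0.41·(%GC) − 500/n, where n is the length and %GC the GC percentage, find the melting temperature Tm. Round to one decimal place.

Length n = 43. Scanning the sequence gives G=12, T=10, A=10, C=11.
G+C = 23, so %GC = 23/43 × 100 = 53.488%
Salt term: 16.6 × (-2) = -33.2
GC term: 0.41 × 53.488 = 21.93; length term: −500/43 = −11.628
Tm = 81.5 + (-33.2) + 21.93 − 11.628 = 58.602 → 58.6°C

58.6°C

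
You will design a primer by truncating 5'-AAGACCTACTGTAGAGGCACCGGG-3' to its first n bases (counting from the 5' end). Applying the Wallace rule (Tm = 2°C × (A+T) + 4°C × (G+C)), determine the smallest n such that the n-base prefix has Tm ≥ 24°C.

n = 9

First 8 bases: AAGACCTA → Tm = 22°C (< 24°C)
First 9 bases: AAGACCTAC → Tm = 26°C (≥ 24°C)
Each additional base adds 2°C (A/T) or 4°C (G/C), so Tm is non-decreasing in n; n = 9 is the first length to reach 24°C.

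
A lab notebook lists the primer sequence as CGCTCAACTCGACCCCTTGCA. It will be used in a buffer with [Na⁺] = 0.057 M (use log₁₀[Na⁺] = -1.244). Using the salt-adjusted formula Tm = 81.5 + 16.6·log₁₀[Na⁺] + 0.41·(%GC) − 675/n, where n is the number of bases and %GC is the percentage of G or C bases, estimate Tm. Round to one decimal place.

54.1°C

Length n = 21. Scanning the sequence gives T=4, A=4, G=3, C=10.
G+C = 13, so %GC = 13/21 × 100 = 61.905%
Salt term: 16.6 × (-1.244) = -20.65
GC term: 0.41 × 61.905 = 25.381; length term: −675/21 = −32.143
Tm = 81.5 + (-20.65) + 25.381 − 32.143 = 54.088 → 54.1°C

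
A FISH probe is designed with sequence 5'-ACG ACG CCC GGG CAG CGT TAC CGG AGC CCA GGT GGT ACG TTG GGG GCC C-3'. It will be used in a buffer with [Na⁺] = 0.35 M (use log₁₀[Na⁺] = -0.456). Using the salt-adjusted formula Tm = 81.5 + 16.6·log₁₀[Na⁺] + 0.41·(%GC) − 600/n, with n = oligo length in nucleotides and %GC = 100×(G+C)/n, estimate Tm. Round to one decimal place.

91.8°C

Length n = 49. Base counts: G=20, A=7, T=6, C=16
G+C = 36, so %GC = 36/49 × 100 = 73.469%
Salt term: 16.6 × (-0.456) = -7.57
GC term: 0.41 × 73.469 = 30.122; length term: −600/49 = −12.245
Tm = 81.5 + (-7.57) + 30.122 − 12.245 = 91.807 → 91.8°C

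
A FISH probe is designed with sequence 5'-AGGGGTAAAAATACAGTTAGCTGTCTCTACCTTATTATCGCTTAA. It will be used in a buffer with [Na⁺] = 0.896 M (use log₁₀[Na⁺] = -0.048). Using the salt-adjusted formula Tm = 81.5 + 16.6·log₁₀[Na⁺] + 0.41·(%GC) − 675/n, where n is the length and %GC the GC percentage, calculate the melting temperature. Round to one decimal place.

Length n = 45. Counting bases: T=15, A=14, G=8, C=8
G+C = 16, so %GC = 16/45 × 100 = 35.556%
Salt term: 16.6 × (-0.048) = -0.797
GC term: 0.41 × 35.556 = 14.578; length term: −675/45 = −15
Tm = 81.5 + (-0.797) + 14.578 − 15 = 80.281 → 80.3°C

80.3°C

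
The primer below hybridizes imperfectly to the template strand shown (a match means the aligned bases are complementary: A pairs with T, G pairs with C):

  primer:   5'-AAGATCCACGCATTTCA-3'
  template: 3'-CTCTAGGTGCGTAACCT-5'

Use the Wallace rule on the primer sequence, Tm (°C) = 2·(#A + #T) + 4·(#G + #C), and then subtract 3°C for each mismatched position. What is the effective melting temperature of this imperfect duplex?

39°C

Primer base counts: A=6, T=4, G=2, C=5 → A+T=10, G+C=7
Perfect-match Tm = 2(10) + 4(7) = 20 + 28 = 48°C
Mismatches (positions where the bases are not complementary): 3 (at positions 1, 15, 16)
Effective Tm = 48 − 3×3 = 48 − 9 = 39°C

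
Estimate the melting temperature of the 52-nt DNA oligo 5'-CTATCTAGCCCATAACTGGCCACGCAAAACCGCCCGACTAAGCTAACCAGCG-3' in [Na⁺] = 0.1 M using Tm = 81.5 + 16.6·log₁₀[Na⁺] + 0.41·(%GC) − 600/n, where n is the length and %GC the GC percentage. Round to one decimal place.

Length n = 52. A=16, C=20, T=7, G=9
G+C = 29, so %GC = 29/52 × 100 = 55.769%
Salt term: 16.6 × (-1) = -16.6
GC term: 0.41 × 55.769 = 22.865; length term: −600/52 = −11.538
Tm = 81.5 + (-16.6) + 22.865 − 11.538 = 76.227 → 76.2°C

76.2°C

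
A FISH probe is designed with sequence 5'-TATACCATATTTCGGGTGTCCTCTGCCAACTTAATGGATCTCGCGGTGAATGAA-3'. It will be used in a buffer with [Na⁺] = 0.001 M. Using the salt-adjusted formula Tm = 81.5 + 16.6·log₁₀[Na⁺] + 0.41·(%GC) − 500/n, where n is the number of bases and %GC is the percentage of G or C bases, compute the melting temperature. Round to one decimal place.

40.7°C

Length n = 54. G=12, T=17, C=12, A=13
G+C = 24, so %GC = 24/54 × 100 = 44.444%
Salt term: 16.6 × (-3) = -49.8
GC term: 0.41 × 44.444 = 18.222; length term: −500/54 = −9.259
Tm = 81.5 + (-49.8) + 18.222 − 9.259 = 40.663 → 40.7°C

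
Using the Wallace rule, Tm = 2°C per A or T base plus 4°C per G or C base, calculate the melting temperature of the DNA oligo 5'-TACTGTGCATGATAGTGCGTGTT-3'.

66°C

Scanning the sequence gives C=3, T=9, G=7, A=4.
AT pairs contribute 13, GC pairs contribute 10.
Tm = 2(13) + 4(10) = 26 + 40 = 66°C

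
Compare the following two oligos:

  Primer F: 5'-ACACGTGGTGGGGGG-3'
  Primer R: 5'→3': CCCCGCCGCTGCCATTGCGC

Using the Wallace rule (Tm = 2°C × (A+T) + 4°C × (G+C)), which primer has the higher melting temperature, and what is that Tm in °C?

Primer R, 72°C

Primer F: A+T=4, G+C=11 → Tm = 2(4)+4(11) = 52°C
Primer R: A+T=4, G+C=16 → Tm = 2(4)+4(16) = 72°C
52°C vs 72°C → primer R is higher.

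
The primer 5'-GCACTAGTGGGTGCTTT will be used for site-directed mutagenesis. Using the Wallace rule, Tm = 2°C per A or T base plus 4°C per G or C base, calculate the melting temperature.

52°C

T=6, A=2, G=6, C=3
A+T = 8, G+C = 9
Tm = 4·9 + 2·8 = 36 + 16 = 52°C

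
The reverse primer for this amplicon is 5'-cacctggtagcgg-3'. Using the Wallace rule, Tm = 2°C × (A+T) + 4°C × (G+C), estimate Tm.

Counting bases: C=4, G=5, T=2, A=2
AT pairs contribute 4, GC pairs contribute 9.
Tm = 2×4 + 4×9 = 44°C

44°C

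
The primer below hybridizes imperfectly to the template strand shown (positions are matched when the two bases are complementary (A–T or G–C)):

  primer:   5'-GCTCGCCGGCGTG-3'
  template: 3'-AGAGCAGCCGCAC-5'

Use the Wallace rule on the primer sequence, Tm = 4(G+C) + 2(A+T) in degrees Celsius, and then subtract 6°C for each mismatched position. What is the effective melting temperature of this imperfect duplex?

Primer base counts: A=0, T=2, G=6, C=5 → A+T=2, G+C=11
Perfect-match Tm = 2(2) + 4(11) = 4 + 44 = 48°C
Mismatches (positions where the bases are not complementary): 2 (at positions 1, 6)
Effective Tm = 48 − 2×6 = 48 − 12 = 36°C

36°C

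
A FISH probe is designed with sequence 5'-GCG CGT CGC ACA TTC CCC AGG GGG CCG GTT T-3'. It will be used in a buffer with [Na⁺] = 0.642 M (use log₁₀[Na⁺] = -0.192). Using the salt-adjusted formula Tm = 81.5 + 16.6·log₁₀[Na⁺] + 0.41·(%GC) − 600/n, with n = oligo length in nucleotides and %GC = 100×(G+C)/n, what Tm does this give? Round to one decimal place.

88.1°C

Length n = 31. G=11, A=3, T=6, C=11
G+C = 22, so %GC = 22/31 × 100 = 70.968%
Salt term: 16.6 × (-0.192) = -3.187
GC term: 0.41 × 70.968 = 29.097; length term: −600/31 = −19.355
Tm = 81.5 + (-3.187) + 29.097 − 19.355 = 88.055 → 88.1°C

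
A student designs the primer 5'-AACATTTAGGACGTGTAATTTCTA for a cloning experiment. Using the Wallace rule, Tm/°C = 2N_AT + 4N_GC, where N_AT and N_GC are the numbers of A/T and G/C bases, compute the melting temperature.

62°C

T=9, G=4, A=8, C=3
AT pairs contribute 17, GC pairs contribute 7.
Tm = 4·7 + 2·17 = 28 + 34 = 62°C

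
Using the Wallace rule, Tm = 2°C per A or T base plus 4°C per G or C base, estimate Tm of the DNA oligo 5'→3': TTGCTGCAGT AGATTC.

46°C

T=6, C=3, G=4, A=3
AT pairs contribute 9, GC pairs contribute 7.
Tm = 4·7 + 2·9 = 28 + 18 = 46°C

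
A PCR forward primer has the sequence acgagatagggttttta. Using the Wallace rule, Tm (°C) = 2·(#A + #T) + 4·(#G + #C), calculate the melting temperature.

A=5, G=5, C=1, T=6
AT pairs contribute 11, GC pairs contribute 6.
Tm = 2×11 + 4×6 = 46°C

46°C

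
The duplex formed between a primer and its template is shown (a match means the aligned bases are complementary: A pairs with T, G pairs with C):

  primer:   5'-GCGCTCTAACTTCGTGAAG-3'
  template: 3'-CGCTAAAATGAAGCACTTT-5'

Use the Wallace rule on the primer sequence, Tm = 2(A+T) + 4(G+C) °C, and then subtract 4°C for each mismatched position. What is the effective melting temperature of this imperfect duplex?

Primer base counts: A=4, T=5, G=5, C=5 → A+T=9, G+C=10
Perfect-match Tm = 2(9) + 4(10) = 18 + 40 = 58°C
Mismatches (positions where the bases are not complementary): 4 (at positions 4, 6, 8, 19)
Effective Tm = 58 − 4×4 = 58 − 16 = 42°C

42°C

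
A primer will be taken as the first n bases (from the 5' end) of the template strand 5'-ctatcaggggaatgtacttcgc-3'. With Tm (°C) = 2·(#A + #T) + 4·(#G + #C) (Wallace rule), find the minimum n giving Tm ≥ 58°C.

n = 20

First 19 bases: CTATCAGGGGAATGTACTT → Tm = 54°C (< 58°C)
First 20 bases: CTATCAGGGGAATGTACTTC → Tm = 58°C (≥ 58°C)
Each additional base adds 2°C (A/T) or 4°C (G/C), so Tm is non-decreasing in n; n = 20 is the first length to reach 58°C.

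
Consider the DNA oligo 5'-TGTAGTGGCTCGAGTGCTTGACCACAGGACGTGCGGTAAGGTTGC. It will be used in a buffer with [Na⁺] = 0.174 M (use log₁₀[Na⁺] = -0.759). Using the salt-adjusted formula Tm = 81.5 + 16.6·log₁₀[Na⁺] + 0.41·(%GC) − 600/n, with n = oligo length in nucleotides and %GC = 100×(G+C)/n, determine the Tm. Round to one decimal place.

Length n = 45. Counting bases: C=9, T=11, A=8, G=17
G+C = 26, so %GC = 26/45 × 100 = 57.778%
Salt term: 16.6 × (-0.759) = -12.599
GC term: 0.41 × 57.778 = 23.689; length term: −600/45 = −13.333
Tm = 81.5 + (-12.599) + 23.689 − 13.333 = 79.257 → 79.3°C

79.3°C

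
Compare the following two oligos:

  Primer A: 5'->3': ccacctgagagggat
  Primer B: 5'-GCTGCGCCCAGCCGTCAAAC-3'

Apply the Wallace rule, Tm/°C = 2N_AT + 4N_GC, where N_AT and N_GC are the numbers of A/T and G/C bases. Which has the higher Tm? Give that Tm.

Primer B, 68°C

Primer A: A+T=6, G+C=9 → Tm = 2(6)+4(9) = 48°C
Primer B: A+T=6, G+C=14 → Tm = 2(6)+4(14) = 68°C
48°C vs 68°C → primer B is higher.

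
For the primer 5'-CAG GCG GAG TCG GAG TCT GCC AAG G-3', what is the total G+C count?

17

Base counts: C=6, A=5, T=3, G=11
Total G or C: 11 + 6 = 17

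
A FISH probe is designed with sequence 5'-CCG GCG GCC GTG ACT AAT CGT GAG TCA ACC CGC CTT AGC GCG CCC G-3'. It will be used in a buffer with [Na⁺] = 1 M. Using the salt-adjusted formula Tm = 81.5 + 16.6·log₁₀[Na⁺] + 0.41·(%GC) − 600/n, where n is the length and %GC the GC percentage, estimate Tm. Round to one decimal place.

Length n = 46. A=7, T=7, C=18, G=14
G+C = 32, so %GC = 32/46 × 100 = 69.565%
Salt term: 16.6 × (0) = 0
GC term: 0.41 × 69.565 = 28.522; length term: −600/46 = −13.043
Tm = 81.5 + (0) + 28.522 − 13.043 = 96.979 → 97.0°C

97.0°C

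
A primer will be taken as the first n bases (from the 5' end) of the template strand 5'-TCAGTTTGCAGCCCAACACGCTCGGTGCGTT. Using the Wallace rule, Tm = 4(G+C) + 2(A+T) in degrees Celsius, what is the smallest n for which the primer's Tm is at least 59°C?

First 19 bases: TCAGTTTGCAGCCCAACAC → Tm = 58°C (< 59°C)
First 20 bases: TCAGTTTGCAGCCCAACACG → Tm = 62°C (≥ 59°C)
Since every base adds ≥2°C, Tm only increases with n, so the threshold is first crossed at n = 20.

n = 20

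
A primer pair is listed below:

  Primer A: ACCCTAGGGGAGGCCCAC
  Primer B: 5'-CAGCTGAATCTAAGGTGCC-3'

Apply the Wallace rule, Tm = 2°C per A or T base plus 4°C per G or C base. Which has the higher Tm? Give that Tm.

Primer A: A+T=5, G+C=13 → Tm = 2(5)+4(13) = 62°C
Primer B: A+T=9, G+C=10 → Tm = 2(9)+4(10) = 58°C
62°C vs 58°C → primer A is higher.

Primer A, 62°C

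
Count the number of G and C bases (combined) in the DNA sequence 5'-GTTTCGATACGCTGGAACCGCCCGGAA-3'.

Scanning the sequence gives C=8, G=8, A=6, T=5.
Total G or C: 8 + 8 = 16

16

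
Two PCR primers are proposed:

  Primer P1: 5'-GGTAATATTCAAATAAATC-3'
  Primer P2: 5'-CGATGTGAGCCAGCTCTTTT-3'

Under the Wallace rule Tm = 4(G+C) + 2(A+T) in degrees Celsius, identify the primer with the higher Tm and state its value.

Primer P2, 60°C

Primer P1: A+T=15, G+C=4 → Tm = 2(15)+4(4) = 46°C
Primer P2: A+T=10, G+C=10 → Tm = 2(10)+4(10) = 60°C
46°C vs 60°C → primer P2 is higher.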